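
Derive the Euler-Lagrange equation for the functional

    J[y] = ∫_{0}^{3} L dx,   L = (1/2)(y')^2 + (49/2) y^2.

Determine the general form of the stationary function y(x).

The Lagrangian is L = (1/2)(y')^2 + (49/2) y^2.
∂L/∂y = 49y.
∂L/∂y' = y'.
The Euler-Lagrange equation d/dx(∂L/∂y') − ∂L/∂y = 0 becomes:
    y'' - 49 y = 0
General solution: y(x) = A e^(7x) + B e^(-7x), where A and B are arbitrary constants fixed by the endpoint conditions.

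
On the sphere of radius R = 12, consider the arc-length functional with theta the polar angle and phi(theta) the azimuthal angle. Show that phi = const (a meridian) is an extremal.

On the sphere of radius R = 12 with spherical coordinates (θ, φ), the induced metric is
    ds^2 = 144(dθ^2 + sin^2(θ) dφ^2).
Using θ as the parameter, the arc-length functional becomes
    J[φ] = ∫ 12 sqrt(1 + sin^2(θ) (dφ/dθ)^2) dθ.
So L = 12 sqrt(1 + sin^2(θ) φ'^2). Compute
    ∂L/∂φ = 0  (L has no explicit φ dependence),
    ∂L/∂φ' = 12 sin^2(θ) φ' / sqrt(1 + sin^2(θ) φ'^2).
For the candidate φ(θ) = c (constant), φ' = 0, so ∂L/∂φ' evaluated along the candidate vanishes, and ∂L/∂φ is identically zero. Hence
    d/dθ(∂L/∂φ') − ∂L/∂φ = 0
is satisfied. Therefore meridians φ = const are extremals of arc length — they are geodesics on the sphere.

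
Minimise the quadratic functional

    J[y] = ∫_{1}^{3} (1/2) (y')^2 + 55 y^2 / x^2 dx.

The Lagrangian is L = (1/2) (y')^2 + 55 y^2 / x^2.
Compute ∂L/∂y = 110y/x^2, ∂L/∂y' = y'.
The Euler-Lagrange equation d/dx(∂L/∂y') − ∂L/∂y = 0 reduces to
    y'' − 110/x^2 · y = 0  (x > 0).
Its general solution is
    y(x) = A x^11 + B x^(-10),
with A, B fixed by the endpoint conditions.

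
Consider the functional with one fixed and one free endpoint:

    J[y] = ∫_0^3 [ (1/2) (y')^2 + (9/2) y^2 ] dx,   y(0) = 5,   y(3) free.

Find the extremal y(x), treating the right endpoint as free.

The Lagrangian L = (1/2) (y')^2 + (9/2) y^2 gives
    ∂L/∂y = 9 y,   ∂L/∂y' = y'.
Euler-Lagrange: y'' − 9 y = 0.
With k = 3, the general solution is
    y(x) = A cosh(3 x) + B sinh(3 x).
Fixed left endpoint y(0) = 5 ⇒ A = 5.
The right endpoint x = 3 is free, so the natural (transversality) condition is ∂L/∂y' |_{x=3} = 0, i.e. y'(3) = 0.
Compute y'(x) = A k sinh(k x) + B k cosh(k x), so
    y'(3) = A k sinh(k·3) + B k cosh(k·3) = 0
    ⇒ B = −A tanh(k·3) = − 5 tanh(3·3).
Therefore the extremal is
    y(x) = 5 cosh(3 x) − 5 tanh(3·3) sinh(3 x).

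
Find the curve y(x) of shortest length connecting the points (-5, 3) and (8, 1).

Arc-length functional: J[y] = ∫ sqrt(1 + (y')^2) dx.
Lagrangian L = sqrt(1 + (y')^2) has no explicit y dependence, so ∂L/∂y = 0 and the Euler-Lagrange equation gives
    d/dx( y' / sqrt(1 + (y')^2) ) = 0  ⇒  y' / sqrt(1 + (y')^2) = const.
Hence y' is constant, so y(x) is affine.
Fitting the endpoints (-5, 3) and (8, 1):
    slope m = (1 − 3) / (8 − (-5)) = -2/13,
    intercept c = 3 − m·(-5) = 29/13.
Extremal: y(x) = (-2/13) x + 29/13.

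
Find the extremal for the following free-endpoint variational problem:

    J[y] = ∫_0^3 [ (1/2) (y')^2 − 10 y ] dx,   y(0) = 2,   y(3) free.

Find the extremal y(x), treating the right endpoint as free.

The Lagrangian L = (1/2) (y')^2 − 10 y gives
    ∂L/∂y = −10,   ∂L/∂y' = y'.
Euler-Lagrange: d/dx(y') − (−10) = 0, i.e. y'' + 10 = 0, so
    y(x) = −(10/2) x^2 + C1 x + C2.
Fixed left endpoint y(0) = 2 ⇒ C2 = 2.
The right endpoint x = 3 is free, so the natural (transversality) condition is ∂L/∂y' |_{x=3} = 0, i.e. y'(3) = 0.
Compute y'(x) = −10 x + C1, so y'(3) = −30 + C1 = 0 ⇒ C1 = 30.
Therefore the extremal is
    y(x) = −5 x^2 + 30 x + 2.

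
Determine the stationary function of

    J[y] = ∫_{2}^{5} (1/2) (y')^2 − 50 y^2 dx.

The Lagrangian is L = (1/2) (y')^2 − 50 y^2.
Compute ∂L/∂y = -100y, ∂L/∂y' = y'.
The Euler-Lagrange equation d/dx(∂L/∂y') − ∂L/∂y = 0 reduces to
    y'' + 100 y = 0.
Its general solution is
    y(x) = A sin(10x) + B cos(10x),
with A, B fixed by the endpoint conditions.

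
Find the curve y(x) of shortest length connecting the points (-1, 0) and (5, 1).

Arc-length functional: J[y] = ∫ sqrt(1 + (y')^2) dx.
Lagrangian L = sqrt(1 + (y')^2) has no explicit y dependence, so ∂L/∂y = 0 and the Euler-Lagrange equation gives
    d/dx( y' / sqrt(1 + (y')^2) ) = 0  ⇒  y' / sqrt(1 + (y')^2) = const.
Hence y' is constant, so y(x) is affine.
Fitting the endpoints (-1, 0) and (5, 1):
    slope m = (1 − 0) / (5 − (-1)) = 1/6,
    intercept c = 0 − m·(-1) = 1/6.
Extremal: y(x) = (1/6) x + 1/6.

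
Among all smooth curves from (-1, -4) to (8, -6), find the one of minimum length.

Arc-length functional: J[y] = ∫ sqrt(1 + (y')^2) dx.
Lagrangian L = sqrt(1 + (y')^2) has no explicit y dependence, so ∂L/∂y = 0 and the Euler-Lagrange equation gives
    d/dx( y' / sqrt(1 + (y')^2) ) = 0  ⇒  y' / sqrt(1 + (y')^2) = const.
Hence y' is constant, so y(x) is affine.
Fitting the endpoints (-1, -4) and (8, -6):
    slope m = ((-6) − (-4)) / (8 − (-1)) = -2/9,
    intercept c = (-4) − m·(-1) = -38/9.
Extremal: y(x) = (-2/9) x - 38/9.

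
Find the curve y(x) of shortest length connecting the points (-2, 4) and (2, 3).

Arc-length functional: J[y] = ∫ sqrt(1 + (y')^2) dx.
Lagrangian L = sqrt(1 + (y')^2) has no explicit y dependence, so ∂L/∂y = 0 and the Euler-Lagrange equation gives
    d/dx( y' / sqrt(1 + (y')^2) ) = 0  ⇒  y' / sqrt(1 + (y')^2) = const.
Hence y' is constant, so y(x) is affine.
Fitting the endpoints (-2, 4) and (2, 3):
    slope m = (3 − 4) / (2 − (-2)) = -1/4,
    intercept c = 4 − m·(-2) = 7/2.
Extremal: y(x) = (-1/4) x + 7/2.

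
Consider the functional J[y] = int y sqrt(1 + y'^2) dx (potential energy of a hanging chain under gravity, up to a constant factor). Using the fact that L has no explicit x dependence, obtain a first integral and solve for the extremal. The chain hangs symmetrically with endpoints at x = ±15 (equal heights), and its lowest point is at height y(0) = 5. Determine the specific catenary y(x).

The Lagrangian L(y, y') = y sqrt(1 + y'^2) has no explicit x dependence, so the Beltrami identity applies:
    L − y' ∂L/∂y' = C.
Compute ∂L/∂y' = y · y' / sqrt(1 + y'^2). Then
    L − y' ∂L/∂y'
    = y sqrt(1 + y'^2) − y · y'^2 / sqrt(1 + y'^2)
    = y (1 + y'^2 − y'^2) / sqrt(1 + y'^2)
    = y / sqrt(1 + y'^2) = C.
Squaring gives y^2 = C^2 (1 + y'^2), i.e.
    y'^2 = y^2 / C^2 − 1.
Separating variables,
    dy / sqrt(y^2 − C^2) = dx / C,
and integrating gives arccosh(y / C) = (x − a)/C, so
    y(x) = C cosh((x − a)/C),
the catenary. The constants C and a are fixed by the two endpoint conditions (and, for the hanging-chain problem, the length constraint selects C).
Now fit the given data. The endpoints x = ±15 are symmetric at equal height, so the catenary is even about its minimum: a = 0 and y(x) = C cosh(x/C). The lowest point is y(0) = C cosh(0) = C, and we are told y(0) = 5, so C = 5. Therefore
    y(x) = 5 cosh(x/5),
and at the endpoints
    y(±15) = 5 cosh(15/5).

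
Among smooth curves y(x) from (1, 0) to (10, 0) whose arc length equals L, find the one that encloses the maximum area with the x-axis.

Set up the augmented Lagrangian using a multiplier λ for the length constraint:
    F(y, y') = y − λ sqrt(1 + y'^2).
F has no explicit x dependence, so the Beltrami identity yields a first integral
    F − y' ∂F/∂y' = C.
Compute ∂F/∂y' = −λ y' / sqrt(1 + y'^2). Then
    y − λ sqrt(1 + y'^2) + λ y'^2 / sqrt(1 + y'^2) = C
    ⇒  y − λ / sqrt(1 + y'^2) = C.
Solving for y' and integrating gives
    (x − a)^2 + (y − b)^2 = λ^2,
a circular arc of radius λ. The constants a, b are determined by the endpoint conditions y(1) = y(10) = 0, and λ is fixed implicitly by the length constraint
    ∫_{1}^{10} sqrt(1 + y'^2) dx = L.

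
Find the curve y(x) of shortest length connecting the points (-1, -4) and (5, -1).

Arc-length functional: J[y] = ∫ sqrt(1 + (y')^2) dx.
Lagrangian L = sqrt(1 + (y')^2) has no explicit y dependence, so ∂L/∂y = 0 and the Euler-Lagrange equation gives
    d/dx( y' / sqrt(1 + (y')^2) ) = 0  ⇒  y' / sqrt(1 + (y')^2) = const.
Hence y' is constant, so y(x) is affine.
Fitting the endpoints (-1, -4) and (5, -1):
    slope m = ((-1) − (-4)) / (5 − (-1)) = 1/2,
    intercept c = (-4) − m·(-1) = -7/2.
Extremal: y(x) = (1/2) x - 7/2.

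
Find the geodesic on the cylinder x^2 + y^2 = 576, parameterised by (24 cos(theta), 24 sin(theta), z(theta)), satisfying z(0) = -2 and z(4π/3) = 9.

Parameterise the cylinder of radius R = 24 as
    r(θ) = (24 cos θ, 24 sin θ, z(θ)).
The arc-length element is
    ds = sqrt(576 + (dz/dθ)^2) dθ,
so the Lagrangian is L = sqrt(576 + z'^2).
L depends on z' only, not on z or θ, so ∂L/∂z = 0 and
    ∂L/∂z' = z' / sqrt(576 + z'^2).
The Euler-Lagrange equation gives
    d/dθ( z' / sqrt(576 + z'^2) ) = 0,
so z' is constant. Integrating once:
    z(θ) = a θ + b,
a helix on the cylinder (a straight line when the cylinder is unrolled). The constants a, b are determined by the endpoint conditions.
With endpoint conditions z(0) = -2 and z(4π/3) = 9: from z(0) = b we get b = -2, and a·4π/3 + -2 = 9 gives a = 33/(4π), so
    z(θ) = (33/(4π)) θ − 2.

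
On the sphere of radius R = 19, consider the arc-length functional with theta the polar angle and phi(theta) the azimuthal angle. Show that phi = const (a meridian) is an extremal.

On the sphere of radius R = 19 with spherical coordinates (θ, φ), the induced metric is
    ds^2 = 361(dθ^2 + sin^2(θ) dφ^2).
Using θ as the parameter, the arc-length functional becomes
    J[φ] = ∫ 19 sqrt(1 + sin^2(θ) (dφ/dθ)^2) dθ.
So L = 19 sqrt(1 + sin^2(θ) φ'^2). Compute
    ∂L/∂φ = 0  (L has no explicit φ dependence),
    ∂L/∂φ' = 19 sin^2(θ) φ' / sqrt(1 + sin^2(θ) φ'^2).
For the candidate φ(θ) = c (constant), φ' = 0, so ∂L/∂φ' evaluated along the candidate vanishes, and ∂L/∂φ is identically zero. Hence
    d/dθ(∂L/∂φ') − ∂L/∂φ = 0
is satisfied. Therefore meridians φ = const are extremals of arc length — they are geodesics on the sphere.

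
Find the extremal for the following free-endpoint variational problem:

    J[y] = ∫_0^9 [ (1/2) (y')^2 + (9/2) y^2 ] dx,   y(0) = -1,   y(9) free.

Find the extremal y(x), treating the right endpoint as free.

The Lagrangian L = (1/2) (y')^2 + (9/2) y^2 gives
    ∂L/∂y = 9 y,   ∂L/∂y' = y'.
Euler-Lagrange: y'' − 9 y = 0.
With k = 3, the general solution is
    y(x) = A cosh(3 x) + B sinh(3 x).
Fixed left endpoint y(0) = -1 ⇒ A = -1.
The right endpoint x = 9 is free, so the natural (transversality) condition is ∂L/∂y' |_{x=9} = 0, i.e. y'(9) = 0.
Compute y'(x) = A k sinh(k x) + B k cosh(k x), so
    y'(9) = A k sinh(k·9) + B k cosh(k·9) = 0
    ⇒ B = −A tanh(k·9) = tanh(3·9).
Therefore the extremal is
    y(x) = −cosh(3 x) + tanh(3·9) sinh(3 x).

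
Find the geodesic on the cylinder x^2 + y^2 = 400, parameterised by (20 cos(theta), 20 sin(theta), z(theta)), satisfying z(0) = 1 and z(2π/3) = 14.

Parameterise the cylinder of radius R = 20 as
    r(θ) = (20 cos θ, 20 sin θ, z(θ)).
The arc-length element is
    ds = sqrt(400 + (dz/dθ)^2) dθ,
so the Lagrangian is L = sqrt(400 + z'^2).
L depends on z' only, not on z or θ, so ∂L/∂z = 0 and
    ∂L/∂z' = z' / sqrt(400 + z'^2).
The Euler-Lagrange equation gives
    d/dθ( z' / sqrt(400 + z'^2) ) = 0,
so z' is constant. Integrating once:
    z(θ) = a θ + b,
a helix on the cylinder (a straight line when the cylinder is unrolled). The constants a, b are determined by the endpoint conditions.
With endpoint conditions z(0) = 1 and z(2π/3) = 14: from z(0) = b we get b = 1, and a·2π/3 + 1 = 14 gives a = 39/(2π), so
    z(θ) = (39/(2π)) θ + 1.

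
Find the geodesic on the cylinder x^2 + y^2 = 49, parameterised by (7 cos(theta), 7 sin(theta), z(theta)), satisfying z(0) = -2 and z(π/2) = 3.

Parameterise the cylinder of radius R = 7 as
    r(θ) = (7 cos θ, 7 sin θ, z(θ)).
The arc-length element is
    ds = sqrt(49 + (dz/dθ)^2) dθ,
so the Lagrangian is L = sqrt(49 + z'^2).
L depends on z' only, not on z or θ, so ∂L/∂z = 0 and
    ∂L/∂z' = z' / sqrt(49 + z'^2).
The Euler-Lagrange equation gives
    d/dθ( z' / sqrt(49 + z'^2) ) = 0,
so z' is constant. Integrating once:
    z(θ) = a θ + b,
a helix on the cylinder (a straight line when the cylinder is unrolled). The constants a, b are determined by the endpoint conditions.
With endpoint conditions z(0) = -2 and z(π/2) = 3: from z(0) = b we get b = -2, and a·π/2 + -2 = 3 gives a = 10/π, so
    z(θ) = (10/π) θ − 2.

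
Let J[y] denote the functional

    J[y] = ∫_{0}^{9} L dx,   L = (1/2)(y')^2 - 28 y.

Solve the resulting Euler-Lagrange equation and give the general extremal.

The Lagrangian is L = (1/2)(y')^2 - 28 y.
∂L/∂y = -28.
∂L/∂y' = y'.
The Euler-Lagrange equation d/dx(∂L/∂y') − ∂L/∂y = 0 becomes:
    y'' + 28 = 0
General solution: y(x) = -14 x^2 + A x + B, where A and B are arbitrary constants fixed by the endpoint conditions.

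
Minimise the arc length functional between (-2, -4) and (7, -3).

Arc-length functional: J[y] = ∫ sqrt(1 + (y')^2) dx.
Lagrangian L = sqrt(1 + (y')^2) has no explicit y dependence, so ∂L/∂y = 0 and the Euler-Lagrange equation gives
    d/dx( y' / sqrt(1 + (y')^2) ) = 0  ⇒  y' / sqrt(1 + (y')^2) = const.
Hence y' is constant, so y(x) is affine.
Fitting the endpoints (-2, -4) and (7, -3):
    slope m = ((-3) − (-4)) / (7 − (-2)) = 1/9,
    intercept c = (-4) − m·(-2) = -34/9.
Extremal: y(x) = (1/9) x - 34/9.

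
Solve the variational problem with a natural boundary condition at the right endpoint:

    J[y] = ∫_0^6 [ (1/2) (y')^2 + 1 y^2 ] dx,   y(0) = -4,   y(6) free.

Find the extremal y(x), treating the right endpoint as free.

The Lagrangian L = (1/2) (y')^2 + 1 y^2 gives
    ∂L/∂y = 2 y,   ∂L/∂y' = y'.
Euler-Lagrange: y'' − 2 y = 0.
With k = sqrt(2), the general solution is
    y(x) = A cosh(sqrt(2) x) + B sinh(sqrt(2) x).
Fixed left endpoint y(0) = -4 ⇒ A = -4.
The right endpoint x = 6 is free, so the natural (transversality) condition is ∂L/∂y' |_{x=6} = 0, i.e. y'(6) = 0.
Compute y'(x) = A k sinh(k x) + B k cosh(k x), so
    y'(6) = A k sinh(k·6) + B k cosh(k·6) = 0
    ⇒ B = −A tanh(k·6) = 4 tanh(sqrt(2)·6).
Therefore the extremal is
    y(x) = −4 cosh(sqrt(2) x) + 4 tanh(sqrt(2)·6) sinh(sqrt(2) x).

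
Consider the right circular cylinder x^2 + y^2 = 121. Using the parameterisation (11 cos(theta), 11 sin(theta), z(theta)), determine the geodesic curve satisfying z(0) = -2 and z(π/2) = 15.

Parameterise the cylinder of radius R = 11 as
    r(θ) = (11 cos θ, 11 sin θ, z(θ)).
The arc-length element is
    ds = sqrt(121 + (dz/dθ)^2) dθ,
so the Lagrangian is L = sqrt(121 + z'^2).
L depends on z' only, not on z or θ, so ∂L/∂z = 0 and
    ∂L/∂z' = z' / sqrt(121 + z'^2).
The Euler-Lagrange equation gives
    d/dθ( z' / sqrt(121 + z'^2) ) = 0,
so z' is constant. Integrating once:
    z(θ) = a θ + b,
a helix on the cylinder (a straight line when the cylinder is unrolled). The constants a, b are determined by the endpoint conditions.
With endpoint conditions z(0) = -2 and z(π/2) = 15: from z(0) = b we get b = -2, and a·π/2 + -2 = 15 gives a = 34/π, so
    z(θ) = (34/π) θ − 2.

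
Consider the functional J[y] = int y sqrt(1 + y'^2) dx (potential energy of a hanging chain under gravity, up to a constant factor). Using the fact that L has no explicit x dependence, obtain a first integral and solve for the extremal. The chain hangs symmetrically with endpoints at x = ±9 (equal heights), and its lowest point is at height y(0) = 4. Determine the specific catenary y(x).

The Lagrangian L(y, y') = y sqrt(1 + y'^2) has no explicit x dependence, so the Beltrami identity applies:
    L − y' ∂L/∂y' = C.
Compute ∂L/∂y' = y · y' / sqrt(1 + y'^2). Then
    L − y' ∂L/∂y'
    = y sqrt(1 + y'^2) − y · y'^2 / sqrt(1 + y'^2)
    = y (1 + y'^2 − y'^2) / sqrt(1 + y'^2)
    = y / sqrt(1 + y'^2) = C.
Squaring gives y^2 = C^2 (1 + y'^2), i.e.
    y'^2 = y^2 / C^2 − 1.
Separating variables,
    dy / sqrt(y^2 − C^2) = dx / C,
and integrating gives arccosh(y / C) = (x − a)/C, so
    y(x) = C cosh((x − a)/C),
the catenary. The constants C and a are fixed by the two endpoint conditions (and, for the hanging-chain problem, the length constraint selects C).
Now fit the given data. The endpoints x = ±9 are symmetric at equal height, so the catenary is even about its minimum: a = 0 and y(x) = C cosh(x/C). The lowest point is y(0) = C cosh(0) = C, and we are told y(0) = 4, so C = 4. Therefore
    y(x) = 4 cosh(x/4),
and at the endpoints
    y(±9) = 4 cosh(9/4).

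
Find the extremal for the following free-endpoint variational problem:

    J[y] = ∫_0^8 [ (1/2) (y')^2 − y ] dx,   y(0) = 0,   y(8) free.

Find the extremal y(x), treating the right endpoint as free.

The Lagrangian L = (1/2) (y')^2 − y gives
    ∂L/∂y = −1,   ∂L/∂y' = y'.
Euler-Lagrange: d/dx(y') − (−1) = 0, i.e. y'' + 1 = 0, so
    y(x) = −(1/2) x^2 + C1 x + C2.
Fixed left endpoint y(0) = 0 ⇒ C2 = 0.
The right endpoint x = 8 is free, so the natural (transversality) condition is ∂L/∂y' |_{x=8} = 0, i.e. y'(8) = 0.
Compute y'(x) = −1 x + C1, so y'(8) = −8 + C1 = 0 ⇒ C1 = 8.
Therefore the extremal is
    y(x) = −x^2/2 + 8 x.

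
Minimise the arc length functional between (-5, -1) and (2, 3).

Arc-length functional: J[y] = ∫ sqrt(1 + (y')^2) dx.
Lagrangian L = sqrt(1 + (y')^2) has no explicit y dependence, so ∂L/∂y = 0 and the Euler-Lagrange equation gives
    d/dx( y' / sqrt(1 + (y')^2) ) = 0  ⇒  y' / sqrt(1 + (y')^2) = const.
Hence y' is constant, so y(x) is affine.
Fitting the endpoints (-5, -1) and (2, 3):
    slope m = (3 − (-1)) / (2 − (-5)) = 4/7,
    intercept c = (-1) − m·(-5) = 13/7.
Extremal: y(x) = (4/7) x + 13/7.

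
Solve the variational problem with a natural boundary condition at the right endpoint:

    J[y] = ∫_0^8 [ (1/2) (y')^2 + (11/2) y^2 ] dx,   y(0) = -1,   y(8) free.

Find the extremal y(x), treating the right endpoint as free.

The Lagrangian L = (1/2) (y')^2 + (11/2) y^2 gives
    ∂L/∂y = 11 y,   ∂L/∂y' = y'.
Euler-Lagrange: y'' − 11 y = 0.
With k = sqrt(11), the general solution is
    y(x) = A cosh(sqrt(11) x) + B sinh(sqrt(11) x).
Fixed left endpoint y(0) = -1 ⇒ A = -1.
The right endpoint x = 8 is free, so the natural (transversality) condition is ∂L/∂y' |_{x=8} = 0, i.e. y'(8) = 0.
Compute y'(x) = A k sinh(k x) + B k cosh(k x), so
    y'(8) = A k sinh(k·8) + B k cosh(k·8) = 0
    ⇒ B = −A tanh(k·8) = tanh(sqrt(11)·8).
Therefore the extremal is
    y(x) = −cosh(sqrt(11) x) + tanh(sqrt(11)·8) sinh(sqrt(11) x).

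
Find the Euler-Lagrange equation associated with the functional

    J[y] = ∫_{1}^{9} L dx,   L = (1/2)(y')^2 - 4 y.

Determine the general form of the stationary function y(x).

The Lagrangian is L = (1/2)(y')^2 - 4 y.
∂L/∂y = -4.
∂L/∂y' = y'.
The Euler-Lagrange equation d/dx(∂L/∂y') − ∂L/∂y = 0 becomes:
    y'' + 4 = 0
General solution: y(x) = -2 x^2 + A x + B, where A and B are arbitrary constants fixed by the endpoint conditions.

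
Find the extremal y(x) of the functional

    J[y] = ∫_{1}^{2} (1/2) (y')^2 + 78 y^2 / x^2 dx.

The Lagrangian is L = (1/2) (y')^2 + 78 y^2 / x^2.
Compute ∂L/∂y = 156y/x^2, ∂L/∂y' = y'.
The Euler-Lagrange equation d/dx(∂L/∂y') − ∂L/∂y = 0 reduces to
    y'' − 156/x^2 · y = 0  (x > 0).
Its general solution is
    y(x) = A x^13 + B x^(-12),
with A, B fixed by the endpoint conditions.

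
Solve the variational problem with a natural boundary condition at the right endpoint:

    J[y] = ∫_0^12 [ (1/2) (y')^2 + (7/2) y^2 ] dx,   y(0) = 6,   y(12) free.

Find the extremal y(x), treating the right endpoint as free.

The Lagrangian L = (1/2) (y')^2 + (7/2) y^2 gives
    ∂L/∂y = 7 y,   ∂L/∂y' = y'.
Euler-Lagrange: y'' − 7 y = 0.
With k = sqrt(7), the general solution is
    y(x) = A cosh(sqrt(7) x) + B sinh(sqrt(7) x).
Fixed left endpoint y(0) = 6 ⇒ A = 6.
The right endpoint x = 12 is free, so the natural (transversality) condition is ∂L/∂y' |_{x=12} = 0, i.e. y'(12) = 0.
Compute y'(x) = A k sinh(k x) + B k cosh(k x), so
    y'(12) = A k sinh(k·12) + B k cosh(k·12) = 0
    ⇒ B = −A tanh(k·12) = − 6 tanh(sqrt(7)·12).
Therefore the extremal is
    y(x) = 6 cosh(sqrt(7) x) − 6 tanh(sqrt(7)·12) sinh(sqrt(7) x).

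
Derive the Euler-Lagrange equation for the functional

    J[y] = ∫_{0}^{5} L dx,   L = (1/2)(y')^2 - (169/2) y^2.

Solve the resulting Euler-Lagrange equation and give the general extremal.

The Lagrangian is L = (1/2)(y')^2 - (169/2) y^2.
∂L/∂y = -169y.
∂L/∂y' = y'.
The Euler-Lagrange equation d/dx(∂L/∂y') − ∂L/∂y = 0 becomes:
    y'' + 169 y = 0
General solution: y(x) = A sin(13x) + B cos(13x), where A and B are arbitrary constants fixed by the endpoint conditions.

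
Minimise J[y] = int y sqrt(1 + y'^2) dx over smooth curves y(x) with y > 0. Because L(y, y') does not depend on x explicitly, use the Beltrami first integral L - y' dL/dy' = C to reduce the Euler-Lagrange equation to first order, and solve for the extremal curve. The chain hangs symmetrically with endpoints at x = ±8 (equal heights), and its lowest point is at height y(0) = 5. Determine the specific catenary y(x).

The Lagrangian L(y, y') = y sqrt(1 + y'^2) has no explicit x dependence, so the Beltrami identity applies:
    L − y' ∂L/∂y' = C.
Compute ∂L/∂y' = y · y' / sqrt(1 + y'^2). Then
    L − y' ∂L/∂y'
    = y sqrt(1 + y'^2) − y · y'^2 / sqrt(1 + y'^2)
    = y (1 + y'^2 − y'^2) / sqrt(1 + y'^2)
    = y / sqrt(1 + y'^2) = C.
Squaring gives y^2 = C^2 (1 + y'^2), i.e.
    y'^2 = y^2 / C^2 − 1.
Separating variables,
    dy / sqrt(y^2 − C^2) = dx / C,
and integrating gives arccosh(y / C) = (x − a)/C, so
    y(x) = C cosh((x − a)/C),
the catenary. The constants C and a are fixed by the two endpoint conditions (and, for the hanging-chain problem, the length constraint selects C).
Now fit the given data. The endpoints x = ±8 are symmetric at equal height, so the catenary is even about its minimum: a = 0 and y(x) = C cosh(x/C). The lowest point is y(0) = C cosh(0) = C, and we are told y(0) = 5, so C = 5. Therefore
    y(x) = 5 cosh(x/5),
and at the endpoints
    y(±8) = 5 cosh(8/5).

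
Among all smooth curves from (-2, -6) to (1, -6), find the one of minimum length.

Arc-length functional: J[y] = ∫ sqrt(1 + (y')^2) dx.
Lagrangian L = sqrt(1 + (y')^2) has no explicit y dependence, so ∂L/∂y = 0 and the Euler-Lagrange equation gives
    d/dx( y' / sqrt(1 + (y')^2) ) = 0  ⇒  y' / sqrt(1 + (y')^2) = const.
Hence y' is constant, so y(x) is affine.
Fitting the endpoints (-2, -6) and (1, -6):
    slope m = ((-6) − (-6)) / (1 − (-2)) = 0,
    intercept c = (-6) − m·(-2) = -6.
Extremal: y(x) = -6.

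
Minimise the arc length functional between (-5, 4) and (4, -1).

Arc-length functional: J[y] = ∫ sqrt(1 + (y')^2) dx.
Lagrangian L = sqrt(1 + (y')^2) has no explicit y dependence, so ∂L/∂y = 0 and the Euler-Lagrange equation gives
    d/dx( y' / sqrt(1 + (y')^2) ) = 0  ⇒  y' / sqrt(1 + (y')^2) = const.
Hence y' is constant, so y(x) is affine.
Fitting the endpoints (-5, 4) and (4, -1):
    slope m = ((-1) − 4) / (4 − (-5)) = -5/9,
    intercept c = 4 − m·(-5) = 11/9.
Extremal: y(x) = (-5/9) x + 11/9.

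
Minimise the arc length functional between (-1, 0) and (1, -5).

Arc-length functional: J[y] = ∫ sqrt(1 + (y')^2) dx.
Lagrangian L = sqrt(1 + (y')^2) has no explicit y dependence, so ∂L/∂y = 0 and the Euler-Lagrange equation gives
    d/dx( y' / sqrt(1 + (y')^2) ) = 0  ⇒  y' / sqrt(1 + (y')^2) = const.
Hence y' is constant, so y(x) is affine.
Fitting the endpoints (-1, 0) and (1, -5):
    slope m = ((-5) − 0) / (1 − (-1)) = -5/2,
    intercept c = 0 − m·(-1) = -5/2.
Extremal: y(x) = (-5/2) x - 5/2.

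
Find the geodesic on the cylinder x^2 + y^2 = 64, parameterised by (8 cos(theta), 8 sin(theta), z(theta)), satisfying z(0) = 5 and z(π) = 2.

Parameterise the cylinder of radius R = 8 as
    r(θ) = (8 cos θ, 8 sin θ, z(θ)).
The arc-length element is
    ds = sqrt(64 + (dz/dθ)^2) dθ,
so the Lagrangian is L = sqrt(64 + z'^2).
L depends on z' only, not on z or θ, so ∂L/∂z = 0 and
    ∂L/∂z' = z' / sqrt(64 + z'^2).
The Euler-Lagrange equation gives
    d/dθ( z' / sqrt(64 + z'^2) ) = 0,
so z' is constant. Integrating once:
    z(θ) = a θ + b,
a helix on the cylinder (a straight line when the cylinder is unrolled). The constants a, b are determined by the endpoint conditions.
With endpoint conditions z(0) = 5 and z(π) = 2: from z(0) = b we get b = 5, and a·π + 5 = 2 gives a = -3/π, so
    z(θ) = (-3/π) θ + 5.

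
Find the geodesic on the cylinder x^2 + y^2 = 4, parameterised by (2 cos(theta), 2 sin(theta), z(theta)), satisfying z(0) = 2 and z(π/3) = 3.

Parameterise the cylinder of radius R = 2 as
    r(θ) = (2 cos θ, 2 sin θ, z(θ)).
The arc-length element is
    ds = sqrt(4 + (dz/dθ)^2) dθ,
so the Lagrangian is L = sqrt(4 + z'^2).
L depends on z' only, not on z or θ, so ∂L/∂z = 0 and
    ∂L/∂z' = z' / sqrt(4 + z'^2).
The Euler-Lagrange equation gives
    d/dθ( z' / sqrt(4 + z'^2) ) = 0,
so z' is constant. Integrating once:
    z(θ) = a θ + b,
a helix on the cylinder (a straight line when the cylinder is unrolled). The constants a, b are determined by the endpoint conditions.
With endpoint conditions z(0) = 2 and z(π/3) = 3: from z(0) = b we get b = 2, and a·π/3 + 2 = 3 gives a = 3/π, so
    z(θ) = (3/π) θ + 2.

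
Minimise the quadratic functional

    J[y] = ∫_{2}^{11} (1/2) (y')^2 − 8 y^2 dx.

The Lagrangian is L = (1/2) (y')^2 − 8 y^2.
Compute ∂L/∂y = -16y, ∂L/∂y' = y'.
The Euler-Lagrange equation d/dx(∂L/∂y') − ∂L/∂y = 0 reduces to
    y'' + 16 y = 0.
Its general solution is
    y(x) = A sin(4x) + B cos(4x),
with A, B fixed by the endpoint conditions.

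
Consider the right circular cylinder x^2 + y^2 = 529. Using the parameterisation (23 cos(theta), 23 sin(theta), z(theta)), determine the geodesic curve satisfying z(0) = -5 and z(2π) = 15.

Parameterise the cylinder of radius R = 23 as
    r(θ) = (23 cos θ, 23 sin θ, z(θ)).
The arc-length element is
    ds = sqrt(529 + (dz/dθ)^2) dθ,
so the Lagrangian is L = sqrt(529 + z'^2).
L depends on z' only, not on z or θ, so ∂L/∂z = 0 and
    ∂L/∂z' = z' / sqrt(529 + z'^2).
The Euler-Lagrange equation gives
    d/dθ( z' / sqrt(529 + z'^2) ) = 0,
so z' is constant. Integrating once:
    z(θ) = a θ + b,
a helix on the cylinder (a straight line when the cylinder is unrolled). The constants a, b are determined by the endpoint conditions.
With endpoint conditions z(0) = -5 and z(2π) = 15: from z(0) = b we get b = -5, and a·2π + -5 = 15 gives a = 10/π, so
    z(θ) = (10/π) θ − 5.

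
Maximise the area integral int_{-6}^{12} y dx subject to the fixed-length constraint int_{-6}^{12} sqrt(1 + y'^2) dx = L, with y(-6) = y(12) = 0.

Set up the augmented Lagrangian using a multiplier λ for the length constraint:
    F(y, y') = y − λ sqrt(1 + y'^2).
F has no explicit x dependence, so the Beltrami identity yields a first integral
    F − y' ∂F/∂y' = C.
Compute ∂F/∂y' = −λ y' / sqrt(1 + y'^2). Then
    y − λ sqrt(1 + y'^2) + λ y'^2 / sqrt(1 + y'^2) = C
    ⇒  y − λ / sqrt(1 + y'^2) = C.
Solving for y' and integrating gives
    (x − a)^2 + (y − b)^2 = λ^2,
a circular arc of radius λ. The constants a, b are determined by the endpoint conditions y(-6) = y(12) = 0, and λ is fixed implicitly by the length constraint
    ∫_{-6}^{12} sqrt(1 + y'^2) dx = L.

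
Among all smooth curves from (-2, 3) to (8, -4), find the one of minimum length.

Arc-length functional: J[y] = ∫ sqrt(1 + (y')^2) dx.
Lagrangian L = sqrt(1 + (y')^2) has no explicit y dependence, so ∂L/∂y = 0 and the Euler-Lagrange equation gives
    d/dx( y' / sqrt(1 + (y')^2) ) = 0  ⇒  y' / sqrt(1 + (y')^2) = const.
Hence y' is constant, so y(x) is affine.
Fitting the endpoints (-2, 3) and (8, -4):
    slope m = ((-4) − 3) / (8 − (-2)) = -7/10,
    intercept c = 3 − m·(-2) = 8/5.
Extremal: y(x) = (-7/10) x + 8/5.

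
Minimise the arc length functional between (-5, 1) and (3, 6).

Arc-length functional: J[y] = ∫ sqrt(1 + (y')^2) dx.
Lagrangian L = sqrt(1 + (y')^2) has no explicit y dependence, so ∂L/∂y = 0 and the Euler-Lagrange equation gives
    d/dx( y' / sqrt(1 + (y')^2) ) = 0  ⇒  y' / sqrt(1 + (y')^2) = const.
Hence y' is constant, so y(x) is affine.
Fitting the endpoints (-5, 1) and (3, 6):
    slope m = (6 − 1) / (3 − (-5)) = 5/8,
    intercept c = 1 − m·(-5) = 33/8.
Extremal: y(x) = (5/8) x + 33/8.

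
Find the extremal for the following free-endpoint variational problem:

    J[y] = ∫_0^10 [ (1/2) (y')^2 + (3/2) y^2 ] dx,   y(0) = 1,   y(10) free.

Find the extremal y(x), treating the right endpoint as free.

The Lagrangian L = (1/2) (y')^2 + (3/2) y^2 gives
    ∂L/∂y = 3 y,   ∂L/∂y' = y'.
Euler-Lagrange: y'' − 3 y = 0.
With k = sqrt(3), the general solution is
    y(x) = A cosh(sqrt(3) x) + B sinh(sqrt(3) x).
Fixed left endpoint y(0) = 1 ⇒ A = 1.
The right endpoint x = 10 is free, so the natural (transversality) condition is ∂L/∂y' |_{x=10} = 0, i.e. y'(10) = 0.
Compute y'(x) = A k sinh(k x) + B k cosh(k x), so
    y'(10) = A k sinh(k·10) + B k cosh(k·10) = 0
    ⇒ B = −A tanh(k·10) = − tanh(sqrt(3)·10).
Therefore the extremal is
    y(x) = cosh(sqrt(3) x) − tanh(sqrt(3)·10) sinh(sqrt(3) x).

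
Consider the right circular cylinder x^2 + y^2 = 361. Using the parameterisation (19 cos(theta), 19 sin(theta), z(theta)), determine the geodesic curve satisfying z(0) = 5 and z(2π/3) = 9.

Parameterise the cylinder of radius R = 19 as
    r(θ) = (19 cos θ, 19 sin θ, z(θ)).
The arc-length element is
    ds = sqrt(361 + (dz/dθ)^2) dθ,
so the Lagrangian is L = sqrt(361 + z'^2).
L depends on z' only, not on z or θ, so ∂L/∂z = 0 and
    ∂L/∂z' = z' / sqrt(361 + z'^2).
The Euler-Lagrange equation gives
    d/dθ( z' / sqrt(361 + z'^2) ) = 0,
so z' is constant. Integrating once:
    z(θ) = a θ + b,
a helix on the cylinder (a straight line when the cylinder is unrolled). The constants a, b are determined by the endpoint conditions.
With endpoint conditions z(0) = 5 and z(2π/3) = 9: from z(0) = b we get b = 5, and a·2π/3 + 5 = 9 gives a = 6/π, so
    z(θ) = (6/π) θ + 5.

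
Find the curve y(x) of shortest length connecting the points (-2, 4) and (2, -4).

Arc-length functional: J[y] = ∫ sqrt(1 + (y')^2) dx.
Lagrangian L = sqrt(1 + (y')^2) has no explicit y dependence, so ∂L/∂y = 0 and the Euler-Lagrange equation gives
    d/dx( y' / sqrt(1 + (y')^2) ) = 0  ⇒  y' / sqrt(1 + (y')^2) = const.
Hence y' is constant, so y(x) is affine.
Fitting the endpoints (-2, 4) and (2, -4):
    slope m = ((-4) − 4) / (2 − (-2)) = -2,
    intercept c = 4 − m·(-2) = 0.
Extremal: y(x) = -2 x.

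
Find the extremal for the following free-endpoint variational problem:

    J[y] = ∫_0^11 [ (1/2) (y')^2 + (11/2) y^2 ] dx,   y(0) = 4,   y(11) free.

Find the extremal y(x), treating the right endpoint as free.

The Lagrangian L = (1/2) (y')^2 + (11/2) y^2 gives
    ∂L/∂y = 11 y,   ∂L/∂y' = y'.
Euler-Lagrange: y'' − 11 y = 0.
With k = sqrt(11), the general solution is
    y(x) = A cosh(sqrt(11) x) + B sinh(sqrt(11) x).
Fixed left endpoint y(0) = 4 ⇒ A = 4.
The right endpoint x = 11 is free, so the natural (transversality) condition is ∂L/∂y' |_{x=11} = 0, i.e. y'(11) = 0.
Compute y'(x) = A k sinh(k x) + B k cosh(k x), so
    y'(11) = A k sinh(k·11) + B k cosh(k·11) = 0
    ⇒ B = −A tanh(k·11) = − 4 tanh(sqrt(11)·11).
Therefore the extremal is
    y(x) = 4 cosh(sqrt(11) x) − 4 tanh(sqrt(11)·11) sinh(sqrt(11) x).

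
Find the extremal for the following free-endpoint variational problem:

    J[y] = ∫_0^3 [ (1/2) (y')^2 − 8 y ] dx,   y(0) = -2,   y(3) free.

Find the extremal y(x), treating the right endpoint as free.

The Lagrangian L = (1/2) (y')^2 − 8 y gives
    ∂L/∂y = −8,   ∂L/∂y' = y'.
Euler-Lagrange: d/dx(y') − (−8) = 0, i.e. y'' + 8 = 0, so
    y(x) = −(8/2) x^2 + C1 x + C2.
Fixed left endpoint y(0) = -2 ⇒ C2 = -2.
The right endpoint x = 3 is free, so the natural (transversality) condition is ∂L/∂y' |_{x=3} = 0, i.e. y'(3) = 0.
Compute y'(x) = −8 x + C1, so y'(3) = −24 + C1 = 0 ⇒ C1 = 24.
Therefore the extremal is
    y(x) = −4 x^2 + 24 x − 2.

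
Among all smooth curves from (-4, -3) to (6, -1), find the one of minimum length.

Arc-length functional: J[y] = ∫ sqrt(1 + (y')^2) dx.
Lagrangian L = sqrt(1 + (y')^2) has no explicit y dependence, so ∂L/∂y = 0 and the Euler-Lagrange equation gives
    d/dx( y' / sqrt(1 + (y')^2) ) = 0  ⇒  y' / sqrt(1 + (y')^2) = const.
Hence y' is constant, so y(x) is affine.
Fitting the endpoints (-4, -3) and (6, -1):
    slope m = ((-1) − (-3)) / (6 − (-4)) = 1/5,
    intercept c = (-3) − m·(-4) = -11/5.
Extremal: y(x) = (1/5) x - 11/5.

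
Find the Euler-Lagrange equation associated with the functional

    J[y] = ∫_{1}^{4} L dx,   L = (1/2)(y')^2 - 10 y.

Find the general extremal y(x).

The Lagrangian is L = (1/2)(y')^2 - 10 y.
∂L/∂y = -10.
∂L/∂y' = y'.
The Euler-Lagrange equation d/dx(∂L/∂y') − ∂L/∂y = 0 becomes:
    y'' + 10 = 0
General solution: y(x) = -5 x^2 + A x + B, where A and B are arbitrary constants fixed by the endpoint conditions.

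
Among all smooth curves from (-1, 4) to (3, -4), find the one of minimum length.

Arc-length functional: J[y] = ∫ sqrt(1 + (y')^2) dx.
Lagrangian L = sqrt(1 + (y')^2) has no explicit y dependence, so ∂L/∂y = 0 and the Euler-Lagrange equation gives
    d/dx( y' / sqrt(1 + (y')^2) ) = 0  ⇒  y' / sqrt(1 + (y')^2) = const.
Hence y' is constant, so y(x) is affine.
Fitting the endpoints (-1, 4) and (3, -4):
    slope m = ((-4) − 4) / (3 − (-1)) = -2,
    intercept c = 4 − m·(-1) = 2.
Extremal: y(x) = -2 x + 2.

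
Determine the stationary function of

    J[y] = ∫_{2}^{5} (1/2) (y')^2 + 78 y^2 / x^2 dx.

The Lagrangian is L = (1/2) (y')^2 + 78 y^2 / x^2.
Compute ∂L/∂y = 156y/x^2, ∂L/∂y' = y'.
The Euler-Lagrange equation d/dx(∂L/∂y') − ∂L/∂y = 0 reduces to
    y'' − 156/x^2 · y = 0  (x > 0).
Its general solution is
    y(x) = A x^13 + B x^(-12),
with A, B fixed by the endpoint conditions.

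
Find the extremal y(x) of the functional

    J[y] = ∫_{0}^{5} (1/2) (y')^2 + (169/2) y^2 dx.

The Lagrangian is L = (1/2) (y')^2 + (169/2) y^2.
Compute ∂L/∂y = 169y, ∂L/∂y' = y'.
The Euler-Lagrange equation d/dx(∂L/∂y') − ∂L/∂y = 0 reduces to
    y'' − 169 y = 0.
Its general solution is
    y(x) = A e^(13x) + B e^(−13x),
with A, B fixed by the endpoint conditions.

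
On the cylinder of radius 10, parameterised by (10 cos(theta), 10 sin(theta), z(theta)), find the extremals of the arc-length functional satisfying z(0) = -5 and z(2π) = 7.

Parameterise the cylinder of radius R = 10 as
    r(θ) = (10 cos θ, 10 sin θ, z(θ)).
The arc-length element is
    ds = sqrt(100 + (dz/dθ)^2) dθ,
so the Lagrangian is L = sqrt(100 + z'^2).
L depends on z' only, not on z or θ, so ∂L/∂z = 0 and
    ∂L/∂z' = z' / sqrt(100 + z'^2).
The Euler-Lagrange equation gives
    d/dθ( z' / sqrt(100 + z'^2) ) = 0,
so z' is constant. Integrating once:
    z(θ) = a θ + b,
a helix on the cylinder (a straight line when the cylinder is unrolled). The constants a, b are determined by the endpoint conditions.
With endpoint conditions z(0) = -5 and z(2π) = 7: from z(0) = b we get b = -5, and a·2π + -5 = 7 gives a = 6/π, so
    z(θ) = (6/π) θ − 5.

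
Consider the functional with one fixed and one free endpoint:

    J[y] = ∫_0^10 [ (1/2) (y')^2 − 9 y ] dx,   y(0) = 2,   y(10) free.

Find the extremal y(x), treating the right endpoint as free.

The Lagrangian L = (1/2) (y')^2 − 9 y gives
    ∂L/∂y = −9,   ∂L/∂y' = y'.
Euler-Lagrange: d/dx(y') − (−9) = 0, i.e. y'' + 9 = 0, so
    y(x) = −(9/2) x^2 + C1 x + C2.
Fixed left endpoint y(0) = 2 ⇒ C2 = 2.
The right endpoint x = 10 is free, so the natural (transversality) condition is ∂L/∂y' |_{x=10} = 0, i.e. y'(10) = 0.
Compute y'(x) = −9 x + C1, so y'(10) = −90 + C1 = 0 ⇒ C1 = 90.
Therefore the extremal is
    y(x) = −(9/2) x^2 + 90 x + 2.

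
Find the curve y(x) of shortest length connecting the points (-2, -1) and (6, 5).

Arc-length functional: J[y] = ∫ sqrt(1 + (y')^2) dx.
Lagrangian L = sqrt(1 + (y')^2) has no explicit y dependence, so ∂L/∂y = 0 and the Euler-Lagrange equation gives
    d/dx( y' / sqrt(1 + (y')^2) ) = 0  ⇒  y' / sqrt(1 + (y')^2) = const.
Hence y' is constant, so y(x) is affine.
Fitting the endpoints (-2, -1) and (6, 5):
    slope m = (5 − (-1)) / (6 − (-2)) = 3/4,
    intercept c = (-1) − m·(-2) = 1/2.
Extremal: y(x) = (3/4) x + 1/2.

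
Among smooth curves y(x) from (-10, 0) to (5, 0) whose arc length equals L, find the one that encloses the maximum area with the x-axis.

Set up the augmented Lagrangian using a multiplier λ for the length constraint:
    F(y, y') = y − λ sqrt(1 + y'^2).
F has no explicit x dependence, so the Beltrami identity yields a first integral
    F − y' ∂F/∂y' = C.
Compute ∂F/∂y' = −λ y' / sqrt(1 + y'^2). Then
    y − λ sqrt(1 + y'^2) + λ y'^2 / sqrt(1 + y'^2) = C
    ⇒  y − λ / sqrt(1 + y'^2) = C.
Solving for y' and integrating gives
    (x − a)^2 + (y − b)^2 = λ^2,
a circular arc of radius λ. The constants a, b are determined by the endpoint conditions y(-10) = y(5) = 0, and λ is fixed implicitly by the length constraint
    ∫_{-10}^{5} sqrt(1 + y'^2) dx = L.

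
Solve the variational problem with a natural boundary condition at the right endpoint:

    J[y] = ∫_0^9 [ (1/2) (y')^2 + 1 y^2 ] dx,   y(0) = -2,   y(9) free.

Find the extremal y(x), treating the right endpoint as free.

The Lagrangian L = (1/2) (y')^2 + 1 y^2 gives
    ∂L/∂y = 2 y,   ∂L/∂y' = y'.
Euler-Lagrange: y'' − 2 y = 0.
With k = sqrt(2), the general solution is
    y(x) = A cosh(sqrt(2) x) + B sinh(sqrt(2) x).
Fixed left endpoint y(0) = -2 ⇒ A = -2.
The right endpoint x = 9 is free, so the natural (transversality) condition is ∂L/∂y' |_{x=9} = 0, i.e. y'(9) = 0.
Compute y'(x) = A k sinh(k x) + B k cosh(k x), so
    y'(9) = A k sinh(k·9) + B k cosh(k·9) = 0
    ⇒ B = −A tanh(k·9) = 2 tanh(sqrt(2)·9).
Therefore the extremal is
    y(x) = −2 cosh(sqrt(2) x) + 2 tanh(sqrt(2)·9) sinh(sqrt(2) x).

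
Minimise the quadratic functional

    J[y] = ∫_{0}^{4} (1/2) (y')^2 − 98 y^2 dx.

The Lagrangian is L = (1/2) (y')^2 − 98 y^2.
Compute ∂L/∂y = -196y, ∂L/∂y' = y'.
The Euler-Lagrange equation d/dx(∂L/∂y') − ∂L/∂y = 0 reduces to
    y'' + 196 y = 0.
Its general solution is
    y(x) = A sin(14x) + B cos(14x),
with A, B fixed by the endpoint conditions.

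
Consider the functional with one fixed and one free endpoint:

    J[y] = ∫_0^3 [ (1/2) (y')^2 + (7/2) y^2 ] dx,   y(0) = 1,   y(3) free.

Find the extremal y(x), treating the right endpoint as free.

The Lagrangian L = (1/2) (y')^2 + (7/2) y^2 gives
    ∂L/∂y = 7 y,   ∂L/∂y' = y'.
Euler-Lagrange: y'' − 7 y = 0.
With k = sqrt(7), the general solution is
    y(x) = A cosh(sqrt(7) x) + B sinh(sqrt(7) x).
Fixed left endpoint y(0) = 1 ⇒ A = 1.
The right endpoint x = 3 is free, so the natural (transversality) condition is ∂L/∂y' |_{x=3} = 0, i.e. y'(3) = 0.
Compute y'(x) = A k sinh(k x) + B k cosh(k x), so
    y'(3) = A k sinh(k·3) + B k cosh(k·3) = 0
    ⇒ B = −A tanh(k·3) = − tanh(sqrt(7)·3).
Therefore the extremal is
    y(x) = cosh(sqrt(7) x) − tanh(sqrt(7)·3) sinh(sqrt(7) x).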